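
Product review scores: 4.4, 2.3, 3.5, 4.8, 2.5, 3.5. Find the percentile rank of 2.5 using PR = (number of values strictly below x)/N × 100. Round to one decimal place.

N = 6.
Strictly below 2.5: 1. Equal to 2.5: 1.
PR = 1/6 × 100 = 16.7

16.7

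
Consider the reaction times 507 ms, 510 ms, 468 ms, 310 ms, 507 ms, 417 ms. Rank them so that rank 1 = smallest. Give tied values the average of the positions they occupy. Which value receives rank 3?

468

Sorted (ascending): 310, 417, 468, 507, 507, 510
The 2 values of 507 occupy positions 4–5 → average rank (4+5)/2 = 4.5.
Rank 3 → value 468.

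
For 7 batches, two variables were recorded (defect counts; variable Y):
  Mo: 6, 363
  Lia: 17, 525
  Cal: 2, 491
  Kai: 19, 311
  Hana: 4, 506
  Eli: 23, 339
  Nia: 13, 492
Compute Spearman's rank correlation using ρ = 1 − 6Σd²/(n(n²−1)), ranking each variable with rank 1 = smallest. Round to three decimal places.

Ranks of variable 1: 3, 5, 1, 6, 2, 7, 4
Ranks of variable 2: 3, 7, 4, 1, 6, 2, 5
d = r₁ − r₂: 0, -2, -3, 5, -4, 5, -1
d²: 0, 4, 9, 25, 16, 25, 1; Σd² = 80
ρ = 1 − 6·80/(7·48) = 1 − 480/336 = -0.429

-0.429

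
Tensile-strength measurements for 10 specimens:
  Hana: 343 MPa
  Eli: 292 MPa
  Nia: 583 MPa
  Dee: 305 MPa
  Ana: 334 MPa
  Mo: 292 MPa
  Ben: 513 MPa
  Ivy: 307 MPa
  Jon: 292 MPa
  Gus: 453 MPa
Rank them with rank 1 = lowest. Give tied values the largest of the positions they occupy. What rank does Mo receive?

Sorted (ascending): 292, 292, 292, 305, 307, 334, 343, 453, 513, 583
The 3 values of 292 occupy positions 1–3 → each gets rank 3.
Mo has value 292 MPa → rank 3.

3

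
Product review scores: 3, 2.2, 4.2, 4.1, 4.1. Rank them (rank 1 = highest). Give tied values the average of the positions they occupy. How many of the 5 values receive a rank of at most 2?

1

Sorted (descending): 4.2, 4.1, 4.1, 3, 2.2
The 2 values of 4.1 occupy positions 2–3 → average rank (2+3)/2 = 2.5.
Ranks ≤ 2: {1} → 1 value.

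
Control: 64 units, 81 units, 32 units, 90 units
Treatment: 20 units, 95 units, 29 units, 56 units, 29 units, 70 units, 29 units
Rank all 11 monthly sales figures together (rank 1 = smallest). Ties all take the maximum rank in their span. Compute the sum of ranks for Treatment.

Sorted (ascending): 20, 29, 29, 29, 32, 56, 64, 70, 81, 90, 95
The 3 values of 29 occupy positions 2–4 → each gets rank 4.
Treatment values → pooled ranks: 20→1, 95→11, 29→4, 56→6, 29→4, 70→8, 29→4
Rank sum = 1 + 11 + 4 + 6 + 4 + 8 + 4 = 38

38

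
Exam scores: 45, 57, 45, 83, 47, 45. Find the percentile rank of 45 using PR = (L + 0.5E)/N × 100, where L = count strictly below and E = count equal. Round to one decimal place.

25.0

N = 6.
Strictly below 45: 0. Equal to 45: 3.
PR = (0 + 0.5·3)/6 × 100 = 25.0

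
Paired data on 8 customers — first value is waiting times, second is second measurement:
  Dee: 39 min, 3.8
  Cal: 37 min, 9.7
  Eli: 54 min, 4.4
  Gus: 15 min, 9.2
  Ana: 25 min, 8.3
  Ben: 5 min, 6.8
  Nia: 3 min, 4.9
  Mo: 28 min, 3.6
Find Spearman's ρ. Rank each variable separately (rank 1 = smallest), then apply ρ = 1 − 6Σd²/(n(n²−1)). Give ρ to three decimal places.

Ranks of variable 1: 7, 6, 8, 3, 4, 2, 1, 5
Ranks of variable 2: 2, 8, 3, 7, 6, 5, 4, 1
d = r₁ − r₂: 5, -2, 5, -4, -2, -3, -3, 4
d²: 25, 4, 25, 16, 4, 9, 9, 16; Σd² = 108
ρ = 1 − 6·108/(8·63) = 1 − 648/504 = -0.286

-0.286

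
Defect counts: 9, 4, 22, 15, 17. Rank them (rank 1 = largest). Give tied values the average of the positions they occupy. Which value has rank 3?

Sorted (descending): 22, 17, 15, 9, 4
No ties — each value takes its position as its rank.
Rank 3 → value 15.

15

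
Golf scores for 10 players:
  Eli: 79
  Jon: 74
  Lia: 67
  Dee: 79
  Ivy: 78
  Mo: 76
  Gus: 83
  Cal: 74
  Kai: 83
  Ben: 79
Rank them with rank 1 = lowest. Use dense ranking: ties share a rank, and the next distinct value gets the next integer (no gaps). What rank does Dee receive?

Sorted (ascending): 67, 74, 74, 76, 78, 79, 79, 79, 83, 83
The 2 values of 74 share dense rank 2.
The 3 values of 79 share dense rank 5.
The 2 values of 83 share dense rank 6.
Remaining distinct values take the next consecutive integers.
Dee has value 79 → rank 5.

5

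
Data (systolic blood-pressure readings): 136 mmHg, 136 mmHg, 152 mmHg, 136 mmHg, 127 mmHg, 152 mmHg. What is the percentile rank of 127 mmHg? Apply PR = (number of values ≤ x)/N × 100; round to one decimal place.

N = 6.
Strictly below 127: 0. Equal to 127: 1.
PR = 1/6 × 100 = 16.7

16.7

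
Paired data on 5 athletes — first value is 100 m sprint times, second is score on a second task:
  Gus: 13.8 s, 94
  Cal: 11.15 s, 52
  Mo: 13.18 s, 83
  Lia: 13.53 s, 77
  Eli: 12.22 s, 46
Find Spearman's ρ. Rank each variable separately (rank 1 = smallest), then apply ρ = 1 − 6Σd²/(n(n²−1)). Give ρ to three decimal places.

Ranks of variable 1: 5, 1, 3, 4, 2
Ranks of variable 2: 5, 2, 4, 3, 1
d = r₁ − r₂: 0, -1, -1, 1, 1
d²: 0, 1, 1, 1, 1; Σd² = 4
ρ = 1 − 6·4/(5·24) = 1 − 24/120 = 0.800

0.800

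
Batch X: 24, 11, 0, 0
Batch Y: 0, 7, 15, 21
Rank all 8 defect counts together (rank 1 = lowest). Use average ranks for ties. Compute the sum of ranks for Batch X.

Sorted (ascending): 0, 0, 0, 7, 11, 15, 21, 24
The 3 values of 0 occupy positions 1–3 → average rank 2.
Batch X values → pooled ranks: 24→8, 11→5, 0→2, 0→2
Rank sum = 8 + 5 + 2 + 2 = 17

17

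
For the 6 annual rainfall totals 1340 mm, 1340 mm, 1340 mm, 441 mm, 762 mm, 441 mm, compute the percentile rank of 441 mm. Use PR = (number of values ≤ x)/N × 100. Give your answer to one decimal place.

N = 6.
Strictly below 441: 0. Equal to 441: 2.
PR = 2/6 × 100 = 33.3

33.3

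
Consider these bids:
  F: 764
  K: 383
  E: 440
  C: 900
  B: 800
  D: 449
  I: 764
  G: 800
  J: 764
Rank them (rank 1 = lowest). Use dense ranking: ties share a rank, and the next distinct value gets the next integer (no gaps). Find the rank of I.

4

Sorted (ascending): 383, 440, 449, 764, 764, 764, 800, 800, 900
The 3 values of 764 share dense rank 4.
The 2 values of 800 share dense rank 5.
Remaining distinct values take the next consecutive integers.
I has value 764 → rank 4.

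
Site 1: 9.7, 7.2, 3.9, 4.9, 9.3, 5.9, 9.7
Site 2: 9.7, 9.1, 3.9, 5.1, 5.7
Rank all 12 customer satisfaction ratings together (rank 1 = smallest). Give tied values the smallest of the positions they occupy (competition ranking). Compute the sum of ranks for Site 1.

46

Sorted (ascending): 3.9, 3.9, 4.9, 5.1, 5.7, 5.9, 7.2, 9.1, 9.3, 9.7, 9.7, 9.7
The 2 values of 3.9 occupy positions 1–2 → each gets rank 1.
The 3 values of 9.7 occupy positions 10–12 → each gets rank 10.
Site 1 values → pooled ranks: 9.7→10, 7.2→7, 3.9→1, 4.9→3, 9.3→9, 5.9→6, 9.7→10
Rank sum = 10 + 7 + 1 + 3 + 9 + 6 + 10 = 46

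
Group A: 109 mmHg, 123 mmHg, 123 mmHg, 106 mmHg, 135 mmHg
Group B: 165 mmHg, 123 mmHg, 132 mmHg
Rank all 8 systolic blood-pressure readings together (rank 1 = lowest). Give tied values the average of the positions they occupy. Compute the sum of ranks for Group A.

18

Sorted (ascending): 106, 109, 123, 123, 123, 132, 135, 165
The 3 values of 123 occupy positions 3–5 → average rank 4.
Group A values → pooled ranks: 109→2, 123→4, 123→4, 106→1, 135→7
Rank sum = 2 + 4 + 4 + 1 + 7 = 18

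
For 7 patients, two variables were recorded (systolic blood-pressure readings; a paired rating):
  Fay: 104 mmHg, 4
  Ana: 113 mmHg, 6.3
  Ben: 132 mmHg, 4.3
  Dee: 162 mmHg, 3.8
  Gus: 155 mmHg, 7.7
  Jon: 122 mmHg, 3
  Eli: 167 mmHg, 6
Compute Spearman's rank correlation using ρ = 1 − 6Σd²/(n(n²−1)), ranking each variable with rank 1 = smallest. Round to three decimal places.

0.143

Ranks of variable 1: 1, 2, 4, 6, 5, 3, 7
Ranks of variable 2: 3, 6, 4, 2, 7, 1, 5
d = r₁ − r₂: -2, -4, 0, 4, -2, 2, 2
d²: 4, 16, 0, 16, 4, 4, 4; Σd² = 48
ρ = 1 − 6·48/(7·48) = 1 − 288/336 = 0.143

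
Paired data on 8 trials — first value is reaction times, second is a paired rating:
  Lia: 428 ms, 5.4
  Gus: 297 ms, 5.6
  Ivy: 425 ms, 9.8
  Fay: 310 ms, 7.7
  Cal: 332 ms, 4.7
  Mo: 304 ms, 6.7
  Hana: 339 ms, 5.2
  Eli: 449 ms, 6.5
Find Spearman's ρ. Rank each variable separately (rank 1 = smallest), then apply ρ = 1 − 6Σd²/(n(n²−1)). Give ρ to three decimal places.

Ranks of variable 1: 7, 1, 6, 3, 4, 2, 5, 8
Ranks of variable 2: 3, 4, 8, 7, 1, 6, 2, 5
d = r₁ − r₂: 4, -3, -2, -4, 3, -4, 3, 3
d²: 16, 9, 4, 16, 9, 16, 9, 9; Σd² = 88
ρ = 1 − 6·88/(8·63) = 1 − 528/504 = -0.048

-0.048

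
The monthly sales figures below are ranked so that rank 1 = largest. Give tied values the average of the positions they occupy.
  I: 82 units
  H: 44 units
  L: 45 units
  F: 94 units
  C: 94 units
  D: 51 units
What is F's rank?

Sorted (descending): 94, 94, 82, 51, 45, 44
The 2 values of 94 occupy positions 1–2 → average rank (1+2)/2 = 1.5.
F has value 94 units → rank 1.5.

1.5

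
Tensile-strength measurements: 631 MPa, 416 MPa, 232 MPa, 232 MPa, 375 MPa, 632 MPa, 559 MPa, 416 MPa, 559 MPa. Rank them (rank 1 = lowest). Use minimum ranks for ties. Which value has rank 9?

632

Sorted (ascending): 232, 232, 375, 416, 416, 559, 559, 631, 632
The 2 values of 232 occupy positions 1–2 → each gets rank 1.
The 2 values of 416 occupy positions 4–5 → each gets rank 4.
The 2 values of 559 occupy positions 6–7 → each gets rank 6.
Rank 9 → value 632.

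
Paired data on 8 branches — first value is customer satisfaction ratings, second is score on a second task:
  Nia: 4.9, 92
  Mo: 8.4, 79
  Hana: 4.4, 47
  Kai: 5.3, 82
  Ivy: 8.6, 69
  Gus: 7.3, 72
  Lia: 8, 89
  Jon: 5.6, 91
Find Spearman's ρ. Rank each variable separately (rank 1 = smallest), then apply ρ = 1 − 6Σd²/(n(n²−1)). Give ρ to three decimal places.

-0.167

Ranks of variable 1: 2, 7, 1, 3, 8, 5, 6, 4
Ranks of variable 2: 8, 4, 1, 5, 2, 3, 6, 7
d = r₁ − r₂: -6, 3, 0, -2, 6, 2, 0, -3
d²: 36, 9, 0, 4, 36, 4, 0, 9; Σd² = 98
ρ = 1 − 6·98/(8·63) = 1 − 588/504 = -0.167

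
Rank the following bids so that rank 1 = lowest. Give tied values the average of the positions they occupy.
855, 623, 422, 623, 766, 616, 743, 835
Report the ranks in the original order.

8, 3.5, 1, 3.5, 6, 2, 5, 7

Sorted (ascending): 422, 616, 623, 623, 743, 766, 835, 855
The 2 values of 623 occupy positions 3–4 → average rank (3+4)/2 = 3.5.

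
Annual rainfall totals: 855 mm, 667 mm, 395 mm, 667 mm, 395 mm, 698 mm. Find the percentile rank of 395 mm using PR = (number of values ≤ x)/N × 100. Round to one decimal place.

N = 6.
Strictly below 395: 0. Equal to 395: 2.
PR = 2/6 × 100 = 33.3

33.3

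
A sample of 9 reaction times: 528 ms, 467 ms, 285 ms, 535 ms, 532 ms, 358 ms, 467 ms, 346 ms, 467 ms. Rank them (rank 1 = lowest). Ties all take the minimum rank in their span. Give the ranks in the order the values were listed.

7, 4, 1, 9, 8, 3, 4, 2, 4

Sorted (ascending): 285, 346, 358, 467, 467, 467, 528, 532, 535
The 3 values of 467 occupy positions 4–6 → each gets rank 4.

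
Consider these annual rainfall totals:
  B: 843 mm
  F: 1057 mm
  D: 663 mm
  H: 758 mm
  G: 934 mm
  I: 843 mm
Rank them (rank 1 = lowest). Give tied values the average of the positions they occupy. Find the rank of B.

Sorted (ascending): 663, 758, 843, 843, 934, 1057
The 2 values of 843 occupy positions 3–4 → average rank (3+4)/2 = 3.5.
B has value 843 mm → rank 3.5.

3.5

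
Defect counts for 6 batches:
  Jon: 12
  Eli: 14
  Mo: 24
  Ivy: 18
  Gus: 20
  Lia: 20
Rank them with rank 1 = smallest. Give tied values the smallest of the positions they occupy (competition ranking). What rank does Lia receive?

4

Sorted (ascending): 12, 14, 18, 20, 20, 24
The 2 values of 20 occupy positions 4–5 → each gets rank 4.
Lia has value 20 → rank 4.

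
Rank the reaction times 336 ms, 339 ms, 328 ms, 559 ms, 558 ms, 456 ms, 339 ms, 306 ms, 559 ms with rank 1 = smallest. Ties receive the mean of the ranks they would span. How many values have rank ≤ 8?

Sorted (ascending): 306, 328, 336, 339, 339, 456, 558, 559, 559
The 2 values of 339 occupy positions 4–5 → average rank (4+5)/2 = 4.5.
The 2 values of 559 occupy positions 8–9 → average rank (8+9)/2 = 8.5.
Ranks ≤ 8: {1, 2, 3, 4.5, 4.5, 6, 7} → 7 values.

7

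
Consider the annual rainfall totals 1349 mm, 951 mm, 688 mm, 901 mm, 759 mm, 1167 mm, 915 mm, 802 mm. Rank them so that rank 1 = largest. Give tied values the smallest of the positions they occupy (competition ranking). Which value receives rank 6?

Sorted (descending): 1349, 1167, 951, 915, 901, 802, 759, 688
No ties — each value takes its position as its rank.
Rank 6 → value 802.

802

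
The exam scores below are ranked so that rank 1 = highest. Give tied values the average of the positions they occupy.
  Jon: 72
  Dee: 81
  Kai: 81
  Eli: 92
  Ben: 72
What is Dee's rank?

Sorted (descending): 92, 81, 81, 72, 72
The 2 values of 81 occupy positions 2–3 → average rank (2+3)/2 = 2.5.
The 2 values of 72 occupy positions 4–5 → average rank (4+5)/2 = 4.5.
Dee has value 81 → rank 2.5.

2.5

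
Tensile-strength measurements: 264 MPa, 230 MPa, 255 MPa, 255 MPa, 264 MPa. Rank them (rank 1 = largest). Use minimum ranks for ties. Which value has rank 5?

Sorted (descending): 264, 264, 255, 255, 230
The 2 values of 264 occupy positions 1–2 → each gets rank 1.
The 2 values of 255 occupy positions 3–4 → each gets rank 3.
Rank 5 → value 230.

230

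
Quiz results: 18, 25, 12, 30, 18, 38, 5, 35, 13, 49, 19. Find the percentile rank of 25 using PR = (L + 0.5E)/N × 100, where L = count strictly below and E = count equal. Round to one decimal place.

N = 11.
Strictly below 25: 6. Equal to 25: 1.
PR = (6 + 0.5·1)/11 × 100 = 59.1

59.1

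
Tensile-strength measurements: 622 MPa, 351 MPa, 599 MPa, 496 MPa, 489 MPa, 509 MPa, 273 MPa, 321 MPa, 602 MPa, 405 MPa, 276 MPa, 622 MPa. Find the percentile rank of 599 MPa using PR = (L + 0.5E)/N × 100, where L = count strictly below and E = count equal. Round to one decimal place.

70.8

N = 12.
Strictly below 599: 8. Equal to 599: 1.
PR = (8 + 0.5·1)/12 × 100 = 70.8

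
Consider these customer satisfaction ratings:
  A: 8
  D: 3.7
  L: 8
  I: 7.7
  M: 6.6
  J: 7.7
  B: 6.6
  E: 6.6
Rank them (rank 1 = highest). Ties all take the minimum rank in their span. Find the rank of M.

Sorted (descending): 8, 8, 7.7, 7.7, 6.6, 6.6, 6.6, 3.7
The 2 values of 8 occupy positions 1–2 → each gets rank 1.
The 2 values of 7.7 occupy positions 3–4 → each gets rank 3.
The 3 values of 6.6 occupy positions 5–7 → each gets rank 5.
M has value 6.6 → rank 5.

5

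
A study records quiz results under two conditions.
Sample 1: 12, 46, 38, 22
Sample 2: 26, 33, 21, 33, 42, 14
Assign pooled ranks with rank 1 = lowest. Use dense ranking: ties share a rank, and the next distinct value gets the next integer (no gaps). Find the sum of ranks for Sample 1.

Sorted (ascending): 12, 14, 21, 22, 26, 33, 33, 38, 42, 46
The 2 values of 33 share dense rank 6.
Remaining distinct values take the next consecutive integers.
Sample 1 values → pooled ranks: 12→1, 46→9, 38→7, 22→4
Rank sum = 1 + 9 + 7 + 4 = 21

21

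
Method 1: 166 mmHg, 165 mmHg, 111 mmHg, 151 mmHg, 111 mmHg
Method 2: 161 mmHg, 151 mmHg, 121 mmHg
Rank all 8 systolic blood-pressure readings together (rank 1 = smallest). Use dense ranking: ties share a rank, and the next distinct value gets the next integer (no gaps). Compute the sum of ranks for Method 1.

16

Sorted (ascending): 111, 111, 121, 151, 151, 161, 165, 166
The 2 values of 111 share dense rank 1.
The 2 values of 151 share dense rank 3.
Remaining distinct values take the next consecutive integers.
Method 1 values → pooled ranks: 166→6, 165→5, 111→1, 151→3, 111→1
Rank sum = 6 + 5 + 1 + 3 + 1 = 16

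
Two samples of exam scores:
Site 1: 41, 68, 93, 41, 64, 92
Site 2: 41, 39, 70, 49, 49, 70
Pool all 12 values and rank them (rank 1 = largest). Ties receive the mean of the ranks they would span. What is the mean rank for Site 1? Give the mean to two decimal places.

Sorted (descending): 93, 92, 70, 70, 68, 64, 49, 49, 41, 41, 41, 39
The 2 values of 70 occupy positions 3–4 → average rank (3+4)/2 = 3.5.
The 2 values of 49 occupy positions 7–8 → average rank (7+8)/2 = 7.5.
The 3 values of 41 occupy positions 9–11 → average rank 10.
Site 1 values → pooled ranks: 41→10, 68→5, 93→1, 41→10, 64→6, 92→2
Mean rank = (10 + 5 + 1 + 10 + 6 + 2) / 6 = 5.67

5.67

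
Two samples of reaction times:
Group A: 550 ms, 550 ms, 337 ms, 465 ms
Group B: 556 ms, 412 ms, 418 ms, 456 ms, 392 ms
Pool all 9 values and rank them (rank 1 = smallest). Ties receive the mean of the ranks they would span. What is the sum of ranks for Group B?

Sorted (ascending): 337, 392, 412, 418, 456, 465, 550, 550, 556
The 2 values of 550 occupy positions 7–8 → average rank (7+8)/2 = 7.5.
Group B values → pooled ranks: 556→9, 412→3, 418→4, 456→5, 392→2
Rank sum = 9 + 3 + 4 + 5 + 2 = 23

23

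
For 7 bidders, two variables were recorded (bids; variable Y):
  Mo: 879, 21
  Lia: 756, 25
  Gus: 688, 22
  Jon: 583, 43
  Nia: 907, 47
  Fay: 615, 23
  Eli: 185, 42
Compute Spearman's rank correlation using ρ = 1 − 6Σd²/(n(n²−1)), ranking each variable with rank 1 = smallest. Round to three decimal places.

-0.107

Ranks of variable 1: 6, 5, 4, 2, 7, 3, 1
Ranks of variable 2: 1, 4, 2, 6, 7, 3, 5
d = r₁ − r₂: 5, 1, 2, -4, 0, 0, -4
d²: 25, 1, 4, 16, 0, 0, 16; Σd² = 62
ρ = 1 − 6·62/(7·48) = 1 − 372/336 = -0.107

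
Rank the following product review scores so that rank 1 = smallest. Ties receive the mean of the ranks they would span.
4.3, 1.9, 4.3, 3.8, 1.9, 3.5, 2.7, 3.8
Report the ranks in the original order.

Sorted (ascending): 1.9, 1.9, 2.7, 3.5, 3.8, 3.8, 4.3, 4.3
The 2 values of 1.9 occupy positions 1–2 → average rank (1+2)/2 = 1.5.
The 2 values of 3.8 occupy positions 5–6 → average rank (5+6)/2 = 5.5.
The 2 values of 4.3 occupy positions 7–8 → average rank (7+8)/2 = 7.5.

7.5, 1.5, 7.5, 5.5, 1.5, 4, 3, 5.5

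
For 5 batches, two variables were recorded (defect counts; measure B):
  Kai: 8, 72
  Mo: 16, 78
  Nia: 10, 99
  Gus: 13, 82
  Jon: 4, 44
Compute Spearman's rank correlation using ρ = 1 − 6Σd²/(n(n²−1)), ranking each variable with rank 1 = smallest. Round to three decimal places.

Ranks of variable 1: 2, 5, 3, 4, 1
Ranks of variable 2: 2, 3, 5, 4, 1
d = r₁ − r₂: 0, 2, -2, 0, 0
d²: 0, 4, 4, 0, 0; Σd² = 8
ρ = 1 − 6·8/(5·24) = 1 − 48/120 = 0.600

0.600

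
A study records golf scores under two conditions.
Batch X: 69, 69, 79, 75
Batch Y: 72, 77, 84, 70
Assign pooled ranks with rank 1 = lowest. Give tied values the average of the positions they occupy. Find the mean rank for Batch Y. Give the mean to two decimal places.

5.25

Sorted (ascending): 69, 69, 70, 72, 75, 77, 79, 84
The 2 values of 69 occupy positions 1–2 → average rank (1+2)/2 = 1.5.
Batch Y values → pooled ranks: 72→4, 77→6, 84→8, 70→3
Mean rank = (4 + 6 + 8 + 3) / 4 = 5.25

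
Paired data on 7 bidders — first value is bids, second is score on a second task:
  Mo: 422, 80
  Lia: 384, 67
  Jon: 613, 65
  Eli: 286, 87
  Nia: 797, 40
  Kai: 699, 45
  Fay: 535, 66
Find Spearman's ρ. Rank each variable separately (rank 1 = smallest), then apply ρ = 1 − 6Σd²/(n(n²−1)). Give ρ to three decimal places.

Ranks of variable 1: 3, 2, 5, 1, 7, 6, 4
Ranks of variable 2: 6, 5, 3, 7, 1, 2, 4
d = r₁ − r₂: -3, -3, 2, -6, 6, 4, 0
d²: 9, 9, 4, 36, 36, 16, 0; Σd² = 110
ρ = 1 − 6·110/(7·48) = 1 − 660/336 = -0.964

-0.964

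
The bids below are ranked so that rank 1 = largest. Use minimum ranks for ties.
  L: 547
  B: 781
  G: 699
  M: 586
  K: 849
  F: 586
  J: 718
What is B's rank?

Sorted (descending): 849, 781, 718, 699, 586, 586, 547
The 2 values of 586 occupy positions 5–6 → each gets rank 5.
B has value 781 → rank 2.

2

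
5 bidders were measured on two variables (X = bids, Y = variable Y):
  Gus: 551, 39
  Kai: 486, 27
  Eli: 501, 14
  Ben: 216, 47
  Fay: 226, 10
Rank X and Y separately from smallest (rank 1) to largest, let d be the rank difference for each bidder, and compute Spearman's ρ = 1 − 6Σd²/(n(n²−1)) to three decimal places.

Ranks of variable 1: 5, 3, 4, 1, 2
Ranks of variable 2: 4, 3, 2, 5, 1
d = r₁ − r₂: 1, 0, 2, -4, 1
d²: 1, 0, 4, 16, 1; Σd² = 22
ρ = 1 − 6·22/(5·24) = 1 − 132/120 = -0.100

-0.100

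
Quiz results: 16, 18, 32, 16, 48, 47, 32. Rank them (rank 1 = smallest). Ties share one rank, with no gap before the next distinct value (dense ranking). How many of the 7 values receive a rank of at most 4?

Sorted (ascending): 16, 16, 18, 32, 32, 47, 48
The 2 values of 16 share dense rank 1.
The 2 values of 32 share dense rank 3.
Remaining distinct values take the next consecutive integers.
Ranks ≤ 4: {1, 1, 2, 3, 3, 4} → 6 values.

6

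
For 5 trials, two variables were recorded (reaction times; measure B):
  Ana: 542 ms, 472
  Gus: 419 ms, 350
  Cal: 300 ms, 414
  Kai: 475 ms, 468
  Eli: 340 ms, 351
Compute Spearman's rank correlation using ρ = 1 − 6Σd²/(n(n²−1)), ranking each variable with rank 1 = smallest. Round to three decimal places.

0.600

Ranks of variable 1: 5, 3, 1, 4, 2
Ranks of variable 2: 5, 1, 3, 4, 2
d = r₁ − r₂: 0, 2, -2, 0, 0
d²: 0, 4, 4, 0, 0; Σd² = 8
ρ = 1 − 6·8/(5·24) = 1 − 48/120 = 0.600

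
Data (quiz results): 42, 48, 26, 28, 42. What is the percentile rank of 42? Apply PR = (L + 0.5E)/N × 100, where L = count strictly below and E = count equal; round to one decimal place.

N = 5.
Strictly below 42: 2. Equal to 42: 2.
PR = (2 + 0.5·2)/5 × 100 = 60.0

60.0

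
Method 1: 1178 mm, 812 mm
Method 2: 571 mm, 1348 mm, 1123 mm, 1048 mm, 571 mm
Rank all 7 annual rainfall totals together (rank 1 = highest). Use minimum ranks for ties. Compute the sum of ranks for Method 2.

Sorted (descending): 1348, 1178, 1123, 1048, 812, 571, 571
The 2 values of 571 occupy positions 6–7 → each gets rank 6.
Method 2 values → pooled ranks: 571→6, 1348→1, 1123→3, 1048→4, 571→6
Rank sum = 6 + 1 + 3 + 4 + 6 = 20

20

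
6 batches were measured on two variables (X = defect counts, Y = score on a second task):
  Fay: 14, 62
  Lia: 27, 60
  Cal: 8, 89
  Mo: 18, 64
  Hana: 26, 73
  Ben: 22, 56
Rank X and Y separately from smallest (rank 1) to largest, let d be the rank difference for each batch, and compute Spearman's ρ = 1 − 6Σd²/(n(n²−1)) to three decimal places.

Ranks of variable 1: 2, 6, 1, 3, 5, 4
Ranks of variable 2: 3, 2, 6, 4, 5, 1
d = r₁ − r₂: -1, 4, -5, -1, 0, 3
d²: 1, 16, 25, 1, 0, 9; Σd² = 52
ρ = 1 − 6·52/(6·35) = 1 − 312/210 = -0.486

-0.486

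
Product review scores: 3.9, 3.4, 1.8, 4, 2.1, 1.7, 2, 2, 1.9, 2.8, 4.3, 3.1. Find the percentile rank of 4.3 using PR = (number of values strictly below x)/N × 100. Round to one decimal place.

N = 12.
Strictly below 4.3: 11. Equal to 4.3: 1.
PR = 11/12 × 100 = 91.7

91.7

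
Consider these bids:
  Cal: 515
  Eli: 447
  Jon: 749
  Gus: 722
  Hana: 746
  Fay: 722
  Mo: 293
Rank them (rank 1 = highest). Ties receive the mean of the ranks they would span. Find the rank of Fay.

Sorted (descending): 749, 746, 722, 722, 515, 447, 293
The 2 values of 722 occupy positions 3–4 → average rank (3+4)/2 = 3.5.
Fay has value 722 → rank 3.5.

3.5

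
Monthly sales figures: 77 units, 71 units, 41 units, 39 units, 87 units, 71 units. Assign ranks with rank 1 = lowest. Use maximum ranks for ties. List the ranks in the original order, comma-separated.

5, 4, 2, 1, 6, 4

Sorted (ascending): 39, 41, 71, 71, 77, 87
The 2 values of 71 occupy positions 3–4 → each gets rank 4.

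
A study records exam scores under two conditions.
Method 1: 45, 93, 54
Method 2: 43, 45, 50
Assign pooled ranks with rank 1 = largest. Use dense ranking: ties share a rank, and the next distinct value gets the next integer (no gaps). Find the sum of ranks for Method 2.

Sorted (descending): 93, 54, 50, 45, 45, 43
The 2 values of 45 share dense rank 4.
Remaining distinct values take the next consecutive integers.
Method 2 values → pooled ranks: 43→5, 45→4, 50→3
Rank sum = 5 + 4 + 3 = 12

12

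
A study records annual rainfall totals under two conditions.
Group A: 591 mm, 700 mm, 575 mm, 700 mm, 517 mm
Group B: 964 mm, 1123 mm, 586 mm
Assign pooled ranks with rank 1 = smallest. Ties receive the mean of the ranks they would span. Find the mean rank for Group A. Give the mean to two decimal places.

Sorted (ascending): 517, 575, 586, 591, 700, 700, 964, 1123
The 2 values of 700 occupy positions 5–6 → average rank (5+6)/2 = 5.5.
Group A values → pooled ranks: 591→4, 700→5.5, 575→2, 700→5.5, 517→1
Mean rank = (4 + 5.5 + 2 + 5.5 + 1) / 5 = 3.60

3.60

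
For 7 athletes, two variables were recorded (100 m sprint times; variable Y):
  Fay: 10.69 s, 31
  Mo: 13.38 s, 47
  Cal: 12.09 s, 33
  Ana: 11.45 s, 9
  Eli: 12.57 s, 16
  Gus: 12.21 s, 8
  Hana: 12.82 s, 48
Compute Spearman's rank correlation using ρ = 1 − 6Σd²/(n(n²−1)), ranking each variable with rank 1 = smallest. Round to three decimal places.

Ranks of variable 1: 1, 7, 3, 2, 5, 4, 6
Ranks of variable 2: 4, 6, 5, 2, 3, 1, 7
d = r₁ − r₂: -3, 1, -2, 0, 2, 3, -1
d²: 9, 1, 4, 0, 4, 9, 1; Σd² = 28
ρ = 1 − 6·28/(7·48) = 1 − 168/336 = 0.500

0.500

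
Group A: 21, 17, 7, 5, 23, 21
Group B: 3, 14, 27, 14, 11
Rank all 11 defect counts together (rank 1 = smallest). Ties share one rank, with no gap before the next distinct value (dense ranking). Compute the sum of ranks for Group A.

33

Sorted (ascending): 3, 5, 7, 11, 14, 14, 17, 21, 21, 23, 27
The 2 values of 14 share dense rank 5.
The 2 values of 21 share dense rank 7.
Remaining distinct values take the next consecutive integers.
Group A values → pooled ranks: 21→7, 17→6, 7→3, 5→2, 23→8, 21→7
Rank sum = 7 + 6 + 3 + 2 + 8 + 7 = 33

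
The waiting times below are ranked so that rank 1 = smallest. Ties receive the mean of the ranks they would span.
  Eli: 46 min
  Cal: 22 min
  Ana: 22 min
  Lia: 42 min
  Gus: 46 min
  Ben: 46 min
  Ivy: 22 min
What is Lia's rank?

4

Sorted (ascending): 22, 22, 22, 42, 46, 46, 46
The 3 values of 22 occupy positions 1–3 → average rank 2.
The 3 values of 46 occupy positions 5–7 → average rank 6.
Lia has value 42 min → rank 4.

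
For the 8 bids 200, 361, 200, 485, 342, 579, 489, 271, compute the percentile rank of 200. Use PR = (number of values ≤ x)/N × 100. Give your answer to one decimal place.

25.0

N = 8.
Strictly below 200: 0. Equal to 200: 2.
PR = 2/8 × 100 = 25.0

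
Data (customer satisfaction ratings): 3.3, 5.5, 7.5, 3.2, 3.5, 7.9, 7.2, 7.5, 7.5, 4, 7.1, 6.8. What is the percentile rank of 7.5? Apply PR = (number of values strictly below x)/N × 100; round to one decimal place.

66.7

N = 12.
Strictly below 7.5: 8. Equal to 7.5: 3.
PR = 8/12 × 100 = 66.7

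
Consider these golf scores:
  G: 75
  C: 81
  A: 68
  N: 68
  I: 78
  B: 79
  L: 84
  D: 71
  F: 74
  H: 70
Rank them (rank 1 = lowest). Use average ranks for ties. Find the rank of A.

1.5

Sorted (ascending): 68, 68, 70, 71, 74, 75, 78, 79, 81, 84
The 2 values of 68 occupy positions 1–2 → average rank (1+2)/2 = 1.5.
A has value 68 → rank 1.5.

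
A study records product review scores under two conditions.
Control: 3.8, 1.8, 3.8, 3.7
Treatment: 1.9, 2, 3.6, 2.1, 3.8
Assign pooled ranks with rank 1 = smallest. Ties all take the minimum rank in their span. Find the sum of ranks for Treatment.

21

Sorted (ascending): 1.8, 1.9, 2, 2.1, 3.6, 3.7, 3.8, 3.8, 3.8
The 3 values of 3.8 occupy positions 7–9 → each gets rank 7.
Treatment values → pooled ranks: 1.9→2, 2→3, 3.6→5, 2.1→4, 3.8→7
Rank sum = 2 + 3 + 5 + 4 + 7 = 21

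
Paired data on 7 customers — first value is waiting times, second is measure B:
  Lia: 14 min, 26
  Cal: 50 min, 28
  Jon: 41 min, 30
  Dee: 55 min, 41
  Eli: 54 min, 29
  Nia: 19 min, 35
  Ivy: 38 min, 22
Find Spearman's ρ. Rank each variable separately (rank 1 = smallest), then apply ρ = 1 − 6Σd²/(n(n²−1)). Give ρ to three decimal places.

Ranks of variable 1: 1, 5, 4, 7, 6, 2, 3
Ranks of variable 2: 2, 3, 5, 7, 4, 6, 1
d = r₁ − r₂: -1, 2, -1, 0, 2, -4, 2
d²: 1, 4, 1, 0, 4, 16, 4; Σd² = 30
ρ = 1 − 6·30/(7·48) = 1 − 180/336 = 0.464

0.464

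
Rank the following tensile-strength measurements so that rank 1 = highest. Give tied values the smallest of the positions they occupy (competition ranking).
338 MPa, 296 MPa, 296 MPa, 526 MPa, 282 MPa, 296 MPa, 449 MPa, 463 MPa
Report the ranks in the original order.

Sorted (descending): 526, 463, 449, 338, 296, 296, 296, 282
The 3 values of 296 occupy positions 5–7 → each gets rank 5.

4, 5, 5, 1, 8, 5, 3, 2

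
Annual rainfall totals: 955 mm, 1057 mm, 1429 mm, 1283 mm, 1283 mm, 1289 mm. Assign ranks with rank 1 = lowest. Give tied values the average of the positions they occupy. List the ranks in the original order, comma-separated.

Sorted (ascending): 955, 1057, 1283, 1283, 1289, 1429
The 2 values of 1283 occupy positions 3–4 → average rank (3+4)/2 = 3.5.

1, 2, 6, 3.5, 3.5, 5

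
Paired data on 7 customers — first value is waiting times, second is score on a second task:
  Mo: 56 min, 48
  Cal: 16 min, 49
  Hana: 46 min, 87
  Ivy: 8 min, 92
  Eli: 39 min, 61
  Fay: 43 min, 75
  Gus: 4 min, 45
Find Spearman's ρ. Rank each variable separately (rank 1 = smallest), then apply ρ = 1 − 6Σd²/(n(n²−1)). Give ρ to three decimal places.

0.107

Ranks of variable 1: 7, 3, 6, 2, 4, 5, 1
Ranks of variable 2: 2, 3, 6, 7, 4, 5, 1
d = r₁ − r₂: 5, 0, 0, -5, 0, 0, 0
d²: 25, 0, 0, 25, 0, 0, 0; Σd² = 50
ρ = 1 − 6·50/(7·48) = 1 − 300/336 = 0.107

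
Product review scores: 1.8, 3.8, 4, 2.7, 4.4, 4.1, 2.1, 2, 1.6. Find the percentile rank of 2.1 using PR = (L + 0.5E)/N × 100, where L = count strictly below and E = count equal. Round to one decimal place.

N = 9.
Strictly below 2.1: 3. Equal to 2.1: 1.
PR = (3 + 0.5·1)/9 × 100 = 38.9

38.9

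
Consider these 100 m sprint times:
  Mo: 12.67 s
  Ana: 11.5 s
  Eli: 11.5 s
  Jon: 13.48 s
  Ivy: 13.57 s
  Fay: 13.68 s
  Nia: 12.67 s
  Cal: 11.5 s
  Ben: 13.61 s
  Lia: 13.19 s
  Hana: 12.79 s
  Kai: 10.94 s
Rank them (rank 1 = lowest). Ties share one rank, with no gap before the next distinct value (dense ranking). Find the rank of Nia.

3

Sorted (ascending): 10.94, 11.5, 11.5, 11.5, 12.67, 12.67, 12.79, 13.19, 13.48, 13.57, 13.61, 13.68
The 3 values of 11.5 share dense rank 2.
The 2 values of 12.67 share dense rank 3.
Remaining distinct values take the next consecutive integers.
Nia has value 12.67 s → rank 3.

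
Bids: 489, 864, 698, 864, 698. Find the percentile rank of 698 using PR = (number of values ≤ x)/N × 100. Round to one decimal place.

N = 5.
Strictly below 698: 1. Equal to 698: 2.
PR = 3/5 × 100 = 60.0

60.0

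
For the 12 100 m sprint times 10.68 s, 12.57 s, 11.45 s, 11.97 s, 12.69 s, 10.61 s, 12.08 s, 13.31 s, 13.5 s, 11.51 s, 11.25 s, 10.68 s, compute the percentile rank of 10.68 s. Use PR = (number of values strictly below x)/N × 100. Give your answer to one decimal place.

N = 12.
Strictly below 10.68: 1. Equal to 10.68: 2.
PR = 1/12 × 100 = 8.3

8.3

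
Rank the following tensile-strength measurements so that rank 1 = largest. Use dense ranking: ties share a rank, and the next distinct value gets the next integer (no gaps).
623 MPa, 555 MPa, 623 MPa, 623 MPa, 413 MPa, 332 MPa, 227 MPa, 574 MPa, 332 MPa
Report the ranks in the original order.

Sorted (descending): 623, 623, 623, 574, 555, 413, 332, 332, 227
The 3 values of 623 share dense rank 1.
The 2 values of 332 share dense rank 5.
Remaining distinct values take the next consecutive integers.

1, 3, 1, 1, 4, 5, 6, 2, 5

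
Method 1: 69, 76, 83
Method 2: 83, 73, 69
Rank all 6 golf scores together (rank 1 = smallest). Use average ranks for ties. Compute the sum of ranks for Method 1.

11

Sorted (ascending): 69, 69, 73, 76, 83, 83
The 2 values of 69 occupy positions 1–2 → average rank (1+2)/2 = 1.5.
The 2 values of 83 occupy positions 5–6 → average rank (5+6)/2 = 5.5.
Method 1 values → pooled ranks: 69→1.5, 76→4, 83→5.5
Rank sum = 1.5 + 4 + 5.5 = 11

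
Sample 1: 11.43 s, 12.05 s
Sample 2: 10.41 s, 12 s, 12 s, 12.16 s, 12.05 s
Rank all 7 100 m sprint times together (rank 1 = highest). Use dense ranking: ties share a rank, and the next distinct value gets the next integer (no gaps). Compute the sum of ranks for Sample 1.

Sorted (descending): 12.16, 12.05, 12.05, 12, 12, 11.43, 10.41
The 2 values of 12.05 share dense rank 2.
The 2 values of 12 share dense rank 3.
Remaining distinct values take the next consecutive integers.
Sample 1 values → pooled ranks: 11.43→4, 12.05→2
Rank sum = 4 + 2 = 6

6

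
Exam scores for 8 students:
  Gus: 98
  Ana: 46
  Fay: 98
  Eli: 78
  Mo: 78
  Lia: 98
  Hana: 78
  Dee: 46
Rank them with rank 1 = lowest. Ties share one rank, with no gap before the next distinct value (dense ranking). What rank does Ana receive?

Sorted (ascending): 46, 46, 78, 78, 78, 98, 98, 98
The 2 values of 46 share dense rank 1.
The 3 values of 78 share dense rank 2.
The 3 values of 98 share dense rank 3.
Ana has value 46 → rank 1.

1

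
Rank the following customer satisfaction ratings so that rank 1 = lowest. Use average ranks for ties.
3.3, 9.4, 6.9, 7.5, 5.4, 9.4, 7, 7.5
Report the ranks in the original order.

1, 7.5, 3, 5.5, 2, 7.5, 4, 5.5

Sorted (ascending): 3.3, 5.4, 6.9, 7, 7.5, 7.5, 9.4, 9.4
The 2 values of 7.5 occupy positions 5–6 → average rank (5+6)/2 = 5.5.
The 2 values of 9.4 occupy positions 7–8 → average rank (7+8)/2 = 7.5.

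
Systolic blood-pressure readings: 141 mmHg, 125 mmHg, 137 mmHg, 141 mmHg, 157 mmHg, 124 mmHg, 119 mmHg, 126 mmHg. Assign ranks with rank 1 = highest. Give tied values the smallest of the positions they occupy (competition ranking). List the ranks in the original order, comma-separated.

Sorted (descending): 157, 141, 141, 137, 126, 125, 124, 119
The 2 values of 141 occupy positions 2–3 → each gets rank 2.

2, 6, 4, 2, 1, 7, 8, 5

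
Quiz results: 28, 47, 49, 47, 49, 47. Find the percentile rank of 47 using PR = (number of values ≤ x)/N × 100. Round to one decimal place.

66.7

N = 6.
Strictly below 47: 1. Equal to 47: 3.
PR = 4/6 × 100 = 66.7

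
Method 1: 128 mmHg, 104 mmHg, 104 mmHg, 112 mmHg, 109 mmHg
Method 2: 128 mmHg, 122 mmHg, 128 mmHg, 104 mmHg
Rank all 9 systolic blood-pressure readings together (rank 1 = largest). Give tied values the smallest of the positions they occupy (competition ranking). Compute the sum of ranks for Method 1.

26

Sorted (descending): 128, 128, 128, 122, 112, 109, 104, 104, 104
The 3 values of 128 occupy positions 1–3 → each gets rank 1.
The 3 values of 104 occupy positions 7–9 → each gets rank 7.
Method 1 values → pooled ranks: 128→1, 104→7, 104→7, 112→5, 109→6
Rank sum = 1 + 7 + 7 + 5 + 6 = 26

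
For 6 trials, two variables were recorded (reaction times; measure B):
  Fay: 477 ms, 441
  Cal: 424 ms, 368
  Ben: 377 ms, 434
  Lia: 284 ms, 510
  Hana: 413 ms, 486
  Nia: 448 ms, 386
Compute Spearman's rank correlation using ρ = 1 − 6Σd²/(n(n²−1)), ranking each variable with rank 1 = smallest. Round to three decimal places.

-0.486

Ranks of variable 1: 6, 4, 2, 1, 3, 5
Ranks of variable 2: 4, 1, 3, 6, 5, 2
d = r₁ − r₂: 2, 3, -1, -5, -2, 3
d²: 4, 9, 1, 25, 4, 9; Σd² = 52
ρ = 1 − 6·52/(6·35) = 1 − 312/210 = -0.486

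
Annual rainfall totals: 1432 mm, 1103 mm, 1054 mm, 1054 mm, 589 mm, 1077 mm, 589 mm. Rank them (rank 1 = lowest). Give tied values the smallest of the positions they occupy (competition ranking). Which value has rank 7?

1432

Sorted (ascending): 589, 589, 1054, 1054, 1077, 1103, 1432
The 2 values of 589 occupy positions 1–2 → each gets rank 1.
The 2 values of 1054 occupy positions 3–4 → each gets rank 3.
Rank 7 → value 1432.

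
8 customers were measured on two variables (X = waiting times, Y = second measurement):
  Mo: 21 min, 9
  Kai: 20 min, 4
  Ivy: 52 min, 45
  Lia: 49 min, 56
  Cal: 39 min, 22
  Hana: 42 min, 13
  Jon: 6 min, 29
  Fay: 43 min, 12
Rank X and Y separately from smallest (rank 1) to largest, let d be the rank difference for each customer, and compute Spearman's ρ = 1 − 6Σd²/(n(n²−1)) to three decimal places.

Ranks of variable 1: 3, 2, 8, 7, 4, 5, 1, 6
Ranks of variable 2: 2, 1, 7, 8, 5, 4, 6, 3
d = r₁ − r₂: 1, 1, 1, -1, -1, 1, -5, 3
d²: 1, 1, 1, 1, 1, 1, 25, 9; Σd² = 40
ρ = 1 − 6·40/(8·63) = 1 − 240/504 = 0.524

0.524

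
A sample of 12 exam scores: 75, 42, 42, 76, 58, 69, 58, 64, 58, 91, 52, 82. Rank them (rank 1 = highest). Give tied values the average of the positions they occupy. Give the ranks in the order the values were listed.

4, 11.5, 11.5, 3, 8, 5, 8, 6, 8, 1, 10, 2

Sorted (descending): 91, 82, 76, 75, 69, 64, 58, 58, 58, 52, 42, 42
The 3 values of 58 occupy positions 7–9 → average rank 8.
The 2 values of 42 occupy positions 11–12 → average rank (11+12)/2 = 11.5.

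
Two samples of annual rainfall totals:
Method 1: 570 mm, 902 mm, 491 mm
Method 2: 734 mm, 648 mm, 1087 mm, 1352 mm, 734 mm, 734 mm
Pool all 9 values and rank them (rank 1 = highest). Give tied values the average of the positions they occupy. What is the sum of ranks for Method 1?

20

Sorted (descending): 1352, 1087, 902, 734, 734, 734, 648, 570, 491
The 3 values of 734 occupy positions 4–6 → average rank 5.
Method 1 values → pooled ranks: 570→8, 902→3, 491→9
Rank sum = 8 + 3 + 9 = 20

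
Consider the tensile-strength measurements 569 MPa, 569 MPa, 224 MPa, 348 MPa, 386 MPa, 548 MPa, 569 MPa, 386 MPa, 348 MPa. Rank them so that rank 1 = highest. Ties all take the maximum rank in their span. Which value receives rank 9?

224

Sorted (descending): 569, 569, 569, 548, 386, 386, 348, 348, 224
The 3 values of 569 occupy positions 1–3 → each gets rank 3.
The 2 values of 386 occupy positions 5–6 → each gets rank 6.
The 2 values of 348 occupy positions 7–8 → each gets rank 8.
Rank 9 → value 224.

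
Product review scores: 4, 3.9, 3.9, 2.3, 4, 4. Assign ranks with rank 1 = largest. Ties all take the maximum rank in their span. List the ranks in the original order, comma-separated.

3, 5, 5, 6, 3, 3

Sorted (descending): 4, 4, 4, 3.9, 3.9, 2.3
The 3 values of 4 occupy positions 1–3 → each gets rank 3.
The 2 values of 3.9 occupy positions 4–5 → each gets rank 5.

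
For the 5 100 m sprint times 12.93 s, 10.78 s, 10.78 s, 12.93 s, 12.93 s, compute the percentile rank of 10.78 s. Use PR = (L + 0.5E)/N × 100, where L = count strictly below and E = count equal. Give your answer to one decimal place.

N = 5.
Strictly below 10.78: 0. Equal to 10.78: 2.
PR = (0 + 0.5·2)/5 × 100 = 20.0

20.0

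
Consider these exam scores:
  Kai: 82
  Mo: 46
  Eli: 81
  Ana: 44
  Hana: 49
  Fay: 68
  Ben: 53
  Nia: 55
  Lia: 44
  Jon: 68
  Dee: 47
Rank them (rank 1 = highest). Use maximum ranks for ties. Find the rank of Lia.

Sorted (descending): 82, 81, 68, 68, 55, 53, 49, 47, 46, 44, 44
The 2 values of 68 occupy positions 3–4 → each gets rank 4.
The 2 values of 44 occupy positions 10–11 → each gets rank 11.
Lia has value 44 → rank 11.

11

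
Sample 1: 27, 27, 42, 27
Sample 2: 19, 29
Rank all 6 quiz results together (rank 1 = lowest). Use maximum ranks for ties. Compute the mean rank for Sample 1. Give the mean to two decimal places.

4.50

Sorted (ascending): 19, 27, 27, 27, 29, 42
The 3 values of 27 occupy positions 2–4 → each gets rank 4.
Sample 1 values → pooled ranks: 27→4, 27→4, 42→6, 27→4
Mean rank = (4 + 4 + 6 + 4) / 4 = 4.50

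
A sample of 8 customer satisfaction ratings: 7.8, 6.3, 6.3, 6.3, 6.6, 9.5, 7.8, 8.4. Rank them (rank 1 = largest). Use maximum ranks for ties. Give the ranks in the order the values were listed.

4, 8, 8, 8, 5, 1, 4, 2

Sorted (descending): 9.5, 8.4, 7.8, 7.8, 6.6, 6.3, 6.3, 6.3
The 2 values of 7.8 occupy positions 3–4 → each gets rank 4.
The 3 values of 6.3 occupy positions 6–8 → each gets rank 8.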